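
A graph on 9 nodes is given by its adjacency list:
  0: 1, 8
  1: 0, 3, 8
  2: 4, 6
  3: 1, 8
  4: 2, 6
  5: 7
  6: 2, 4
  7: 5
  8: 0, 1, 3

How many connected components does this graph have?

3

Starting from 5 we can reach 5, 7. That is one component of size 2.
Starting from 2 we can reach 2, 4, 6. That is one component of size 3.
Starting from 0 we can reach 0, 1, 3, 8. That is one component of size 4.
Total: 3 components.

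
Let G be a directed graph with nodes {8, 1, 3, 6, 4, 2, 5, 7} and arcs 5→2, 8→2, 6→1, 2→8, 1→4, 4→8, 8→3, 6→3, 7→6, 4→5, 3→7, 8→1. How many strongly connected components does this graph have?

1

{1, 2, 3, 4, 5, 6, 7, 8} are all mutually reachable — one SCC of size 8.
That gives 1 strongly connected component.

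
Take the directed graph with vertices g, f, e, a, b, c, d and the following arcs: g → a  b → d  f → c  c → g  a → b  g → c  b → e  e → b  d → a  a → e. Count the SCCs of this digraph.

3

{a, b, d, e} are all mutually reachable — one SCC of size 4.
{c, g} are all mutually reachable — one SCC of size 2.
{f} is an SCC by itself.
That gives 3 strongly connected components.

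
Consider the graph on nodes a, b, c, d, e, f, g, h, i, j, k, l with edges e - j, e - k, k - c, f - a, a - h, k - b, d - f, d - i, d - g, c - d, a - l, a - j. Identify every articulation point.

Removing a increases the component count from 1 to 3, so a is a cut vertex.
Removing d increases the component count from 1 to 3, so d is a cut vertex.
Removing k increases the component count from 1 to 2, so k is a cut vertex.
By contrast removing b leaves 1 component; it is not a cut vertex. No other vertex is a cut vertex either.

a, d, k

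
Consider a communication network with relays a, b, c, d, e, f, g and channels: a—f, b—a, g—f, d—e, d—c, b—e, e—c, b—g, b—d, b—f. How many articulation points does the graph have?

1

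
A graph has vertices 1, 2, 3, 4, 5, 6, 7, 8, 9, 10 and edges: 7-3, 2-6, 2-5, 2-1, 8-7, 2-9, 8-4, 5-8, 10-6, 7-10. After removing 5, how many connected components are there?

1

With 5 gone, the remaining components are: {1, 2, 3, 4, 6, 7, 8, 9, 10}.
That is 1 component.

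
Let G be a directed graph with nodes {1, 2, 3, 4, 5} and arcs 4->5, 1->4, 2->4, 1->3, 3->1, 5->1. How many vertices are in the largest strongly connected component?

{1, 3, 4, 5} are all mutually reachable — one SCC of size 4.
{2} is an SCC by itself.
The largest has 4 vertices.

4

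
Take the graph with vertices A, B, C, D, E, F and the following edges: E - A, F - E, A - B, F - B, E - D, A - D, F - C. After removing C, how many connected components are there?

1

With C gone, the remaining components are: {A, B, D, E, F}.
That is 1 component.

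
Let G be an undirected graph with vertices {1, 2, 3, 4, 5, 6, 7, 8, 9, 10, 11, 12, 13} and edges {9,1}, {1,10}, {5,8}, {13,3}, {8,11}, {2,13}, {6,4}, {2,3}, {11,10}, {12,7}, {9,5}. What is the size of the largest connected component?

6

Starting from 7 we can reach 7, 12. That is one component of size 2.
Starting from 4 we can reach 4, 6. That is one component of size 2.
Starting from 2 we can reach 2, 3, 13. That is one component of size 3.
Starting from 1 we can reach 1, 5, 8, 9, 10, 11. That is one component of size 6.
The largest has 6 vertices.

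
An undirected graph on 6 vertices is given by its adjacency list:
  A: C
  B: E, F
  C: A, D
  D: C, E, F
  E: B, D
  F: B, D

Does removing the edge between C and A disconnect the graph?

Yes

Removing C-A leaves no path between C and A: the component count goes from 1 to 2. So it is a bridge.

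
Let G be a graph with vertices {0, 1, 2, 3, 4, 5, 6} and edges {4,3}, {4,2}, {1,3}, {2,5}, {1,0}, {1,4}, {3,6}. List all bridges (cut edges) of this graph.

0-1, 2-4, 2-5, 3-6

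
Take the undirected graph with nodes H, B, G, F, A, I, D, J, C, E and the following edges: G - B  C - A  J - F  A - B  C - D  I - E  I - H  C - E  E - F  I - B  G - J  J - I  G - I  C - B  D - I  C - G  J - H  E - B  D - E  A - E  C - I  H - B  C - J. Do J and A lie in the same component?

From J we can reach A, B, C, D, E, F, G, H, I, J, which includes A.

Yes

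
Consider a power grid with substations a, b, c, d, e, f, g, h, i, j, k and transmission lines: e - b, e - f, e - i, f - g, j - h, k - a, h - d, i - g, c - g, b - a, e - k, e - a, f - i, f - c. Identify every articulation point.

e, h

Removing e increases the component count from 2 to 3, so e is a cut vertex.
Removing h increases the component count from 2 to 3, so h is a cut vertex.
By contrast removing a leaves 2 components; it is not a cut vertex. No other vertex is a cut vertex either.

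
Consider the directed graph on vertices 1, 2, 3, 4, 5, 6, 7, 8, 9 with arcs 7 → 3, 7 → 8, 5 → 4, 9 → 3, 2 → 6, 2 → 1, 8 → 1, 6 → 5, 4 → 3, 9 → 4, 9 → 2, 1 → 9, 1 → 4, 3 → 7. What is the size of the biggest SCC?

{1, 2, 3, 4, 5, 6, 7, 8, 9} are all mutually reachable — one SCC of size 9.
The largest has 9 vertices.

9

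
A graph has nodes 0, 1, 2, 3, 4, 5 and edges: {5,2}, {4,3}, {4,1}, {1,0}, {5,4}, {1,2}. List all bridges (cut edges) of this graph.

The edges on the cycle 5-4-1-2-5 are not bridges since each lies on that cycle.
But removing 1—0 disconnects 1 from 0; removing 4—3 disconnects 4 from 3 — these are bridges.

0-1, 3-4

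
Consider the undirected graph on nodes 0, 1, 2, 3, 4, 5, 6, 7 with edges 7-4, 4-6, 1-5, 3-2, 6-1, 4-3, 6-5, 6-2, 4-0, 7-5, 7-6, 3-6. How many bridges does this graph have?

1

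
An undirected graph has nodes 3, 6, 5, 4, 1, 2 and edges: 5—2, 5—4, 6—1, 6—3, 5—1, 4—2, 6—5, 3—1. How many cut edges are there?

The edges on the cycle 5-4-2-5 are not bridges since each lies on that cycle.
Every edge lies on some cycle, so there are no bridges.

0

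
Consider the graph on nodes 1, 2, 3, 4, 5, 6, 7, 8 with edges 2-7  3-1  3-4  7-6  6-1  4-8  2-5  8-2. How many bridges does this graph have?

The edges on the cycle 3-4-8-2-7-6-1-3 are not bridges since each lies on that cycle.
But removing 2-5 disconnects 2 from 5 — this is a bridge.

1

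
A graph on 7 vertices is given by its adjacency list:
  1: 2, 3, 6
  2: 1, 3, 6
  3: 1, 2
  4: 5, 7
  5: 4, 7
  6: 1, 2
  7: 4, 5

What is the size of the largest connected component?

Starting from 4 we can reach 4, 5, 7. That is one component of size 3.
Starting from 1 we can reach 1, 2, 3, 6. That is one component of size 4.
The largest has 4 vertices.

4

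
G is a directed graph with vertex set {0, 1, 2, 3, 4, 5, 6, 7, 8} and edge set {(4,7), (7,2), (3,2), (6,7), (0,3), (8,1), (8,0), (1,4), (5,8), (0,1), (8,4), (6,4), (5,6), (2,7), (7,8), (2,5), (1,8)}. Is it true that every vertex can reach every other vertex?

Yes

From 2 we can reach every vertex (0, 1, 2, 3, 4, 5, 6, 7, 8), and every vertex can reach 2 (0, 1, 2, 3, 4, 5, 6, 7, 8). So the whole graph is one strongly connected component.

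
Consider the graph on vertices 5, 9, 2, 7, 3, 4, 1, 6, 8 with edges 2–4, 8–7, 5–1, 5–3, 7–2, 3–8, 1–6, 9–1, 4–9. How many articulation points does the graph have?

1

Removing 1 increases the component count from 1 to 2, so 1 is a cut vertex.
By contrast removing 2 leaves 1 component; it is not a cut vertex. No other vertex is a cut vertex either.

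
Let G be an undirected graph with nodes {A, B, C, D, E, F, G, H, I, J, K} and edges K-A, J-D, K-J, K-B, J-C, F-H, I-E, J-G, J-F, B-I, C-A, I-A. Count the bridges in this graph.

5

The edges on the cycle K-J-C-A-K are not bridges since each lies on that cycle.
But removing F-H disconnects F from H; removing J-F disconnects J from F; removing E-I disconnects E from I; removing J-G disconnects J from G — these are bridges.
In total 5 edges are bridges.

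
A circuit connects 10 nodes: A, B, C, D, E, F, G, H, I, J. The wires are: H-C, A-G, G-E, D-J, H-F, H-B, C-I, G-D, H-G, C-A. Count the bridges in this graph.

6

The edges on the cycle H-C-A-G-H are not bridges since each lies on that cycle.
But removing G-E disconnects G from E; removing C-I disconnects C from I; removing D-J disconnects D from J; removing G-D disconnects G from D — these are bridges.
In total 6 edges are bridges.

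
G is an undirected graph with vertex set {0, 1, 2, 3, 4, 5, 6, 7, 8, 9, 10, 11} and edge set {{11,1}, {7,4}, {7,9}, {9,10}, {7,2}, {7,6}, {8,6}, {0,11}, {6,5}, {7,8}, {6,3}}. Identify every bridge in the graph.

The edges on the cycle 7-8-6-7 are not bridges since each lies on that cycle.
But removing 9—10 disconnects 9 from 10; removing 0—11 disconnects 0 from 11; removing 6—3 disconnects 6 from 3; removing 7—9 disconnects 7 from 9 — these are bridges.
In total 8 edges are bridges.

0-11, 1-11, 10-9, 2-7, 3-6, 4-7, 5-6, 7-9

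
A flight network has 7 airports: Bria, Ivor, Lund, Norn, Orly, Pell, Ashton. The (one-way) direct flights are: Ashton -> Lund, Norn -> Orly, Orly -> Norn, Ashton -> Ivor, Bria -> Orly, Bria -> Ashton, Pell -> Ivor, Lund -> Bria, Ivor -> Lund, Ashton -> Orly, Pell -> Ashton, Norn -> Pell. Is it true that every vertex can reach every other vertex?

From Orly we can reach every vertex (Bria, Ivor, Lund, Norn, Orly, Pell, Ashton), and every vertex can reach Orly (Bria, Ivor, Lund, Norn, Orly, Pell, Ashton). So the whole graph is one strongly connected component.

Yes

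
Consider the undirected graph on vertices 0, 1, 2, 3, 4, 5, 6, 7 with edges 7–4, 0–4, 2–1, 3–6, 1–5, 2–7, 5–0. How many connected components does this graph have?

2

Starting from 3 we can reach 3, 6. That is one component of size 2.
Starting from 0 we can reach 0, 1, 2, 4, 5, 7. That is one component of size 6.
Total: 2 components.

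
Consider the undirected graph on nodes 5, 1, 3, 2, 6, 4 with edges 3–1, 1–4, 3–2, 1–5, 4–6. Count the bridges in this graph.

removing 1–4 disconnects 1 from 4; removing 6–4 disconnects 6 from 4; removing 1–3 disconnects 1 from 3; removing 1–5 disconnects 1 from 5 — these are bridges.
In total 5 edges are bridges.

5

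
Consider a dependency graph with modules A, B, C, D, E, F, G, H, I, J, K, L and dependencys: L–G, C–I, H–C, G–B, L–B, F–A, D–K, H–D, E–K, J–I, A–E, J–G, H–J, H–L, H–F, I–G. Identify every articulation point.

H

Removing H increases the component count from 1 to 2, so H is a cut vertex.
By contrast removing E leaves 1 component; it is not a cut vertex. No other vertex is a cut vertex either.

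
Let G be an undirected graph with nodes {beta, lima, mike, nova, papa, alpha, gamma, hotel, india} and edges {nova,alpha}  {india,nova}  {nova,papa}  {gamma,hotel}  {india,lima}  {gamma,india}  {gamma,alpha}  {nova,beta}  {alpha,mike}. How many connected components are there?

1

Starting from beta we can reach beta, lima, mike, nova, papa, alpha, gamma, hotel, india. That is one component of size 9.
Total: 1 component.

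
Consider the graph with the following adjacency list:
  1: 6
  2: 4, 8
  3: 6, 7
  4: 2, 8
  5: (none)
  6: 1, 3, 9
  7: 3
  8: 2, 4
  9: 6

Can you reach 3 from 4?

No

The component containing 4 is {2, 4, 8}, and 3 is not in it.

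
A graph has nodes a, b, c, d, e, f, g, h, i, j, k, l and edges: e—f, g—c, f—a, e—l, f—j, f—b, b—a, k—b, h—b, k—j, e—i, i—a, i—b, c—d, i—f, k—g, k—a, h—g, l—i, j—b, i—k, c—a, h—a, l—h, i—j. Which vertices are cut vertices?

Removing c increases the component count from 1 to 2, so c is a cut vertex.
By contrast removing h leaves 1 component; it is not a cut vertex. No other vertex is a cut vertex either.

c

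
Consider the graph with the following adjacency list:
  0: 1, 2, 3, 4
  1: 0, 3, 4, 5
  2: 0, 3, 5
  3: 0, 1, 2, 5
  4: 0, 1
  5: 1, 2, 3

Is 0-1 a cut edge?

After removing 0-1, the path 0-3-1 still connects them, so the edge is not a bridge.

No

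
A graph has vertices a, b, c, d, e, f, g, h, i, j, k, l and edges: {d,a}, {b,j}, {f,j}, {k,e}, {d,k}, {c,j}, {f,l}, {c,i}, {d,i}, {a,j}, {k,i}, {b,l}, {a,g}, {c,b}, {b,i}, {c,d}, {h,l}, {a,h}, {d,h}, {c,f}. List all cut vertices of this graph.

Removing a increases the component count from 1 to 2, so a is a cut vertex.
Removing k increases the component count from 1 to 2, so k is a cut vertex.
By contrast removing l leaves 1 component; it is not a cut vertex. No other vertex is a cut vertex either.

a, k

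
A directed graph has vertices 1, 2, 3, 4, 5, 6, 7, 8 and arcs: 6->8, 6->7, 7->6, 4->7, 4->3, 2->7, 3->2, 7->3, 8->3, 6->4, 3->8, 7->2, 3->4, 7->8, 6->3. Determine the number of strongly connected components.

3

{2, 3, 4, 6, 7, 8} are all mutually reachable — one SCC of size 6.
{5} is an SCC by itself.
{1} is an SCC by itself.
That gives 3 strongly connected components.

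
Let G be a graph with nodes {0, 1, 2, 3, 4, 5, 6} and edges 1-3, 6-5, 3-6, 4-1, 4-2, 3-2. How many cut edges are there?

2

The edges on the cycle 4-1-3-2-4 are not bridges since each lies on that cycle.
But removing 6-5 disconnects 6 from 5; removing 3-6 disconnects 3 from 6 — these are bridges.
That makes 2 bridges.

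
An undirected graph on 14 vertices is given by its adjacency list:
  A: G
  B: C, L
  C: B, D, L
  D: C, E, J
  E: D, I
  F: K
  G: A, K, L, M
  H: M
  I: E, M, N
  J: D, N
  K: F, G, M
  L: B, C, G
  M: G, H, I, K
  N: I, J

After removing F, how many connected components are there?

1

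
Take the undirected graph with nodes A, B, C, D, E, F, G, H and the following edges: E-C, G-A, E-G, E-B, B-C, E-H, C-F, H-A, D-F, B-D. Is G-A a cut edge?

No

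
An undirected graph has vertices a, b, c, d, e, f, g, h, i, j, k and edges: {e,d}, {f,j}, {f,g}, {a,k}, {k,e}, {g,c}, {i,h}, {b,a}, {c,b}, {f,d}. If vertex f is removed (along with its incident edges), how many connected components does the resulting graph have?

3

With f gone, the remaining components are: {j}; {h, i}; {a, b, c, d, e, g, k}.
That is 3 components.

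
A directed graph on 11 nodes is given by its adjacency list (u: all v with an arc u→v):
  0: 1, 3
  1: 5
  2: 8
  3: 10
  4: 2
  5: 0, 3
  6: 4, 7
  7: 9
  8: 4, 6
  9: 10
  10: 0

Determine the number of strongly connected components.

4

{0, 1, 3, 5, 10} are all mutually reachable — one SCC of size 5.
{2, 4, 6, 8} are all mutually reachable — one SCC of size 4.
{7} is an SCC by itself.
{9} is an SCC by itself.
That gives 4 strongly connected components.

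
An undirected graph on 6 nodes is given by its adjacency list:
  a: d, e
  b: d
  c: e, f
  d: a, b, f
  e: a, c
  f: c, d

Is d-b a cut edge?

Removing d-b leaves no path between d and b: the component count goes from 1 to 2. So it is a bridge.

Yes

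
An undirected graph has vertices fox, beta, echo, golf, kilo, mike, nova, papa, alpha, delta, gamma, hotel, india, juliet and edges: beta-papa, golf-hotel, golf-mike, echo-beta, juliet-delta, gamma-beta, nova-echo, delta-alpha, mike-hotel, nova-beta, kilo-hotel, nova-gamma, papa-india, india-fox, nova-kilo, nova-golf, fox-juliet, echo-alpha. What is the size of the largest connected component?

Starting from fox we can reach fox, beta, echo, golf, kilo, mike, nova, papa, alpha, delta, gamma, hotel, india, juliet. That is one component of size 14.
The largest has 14 vertices.

14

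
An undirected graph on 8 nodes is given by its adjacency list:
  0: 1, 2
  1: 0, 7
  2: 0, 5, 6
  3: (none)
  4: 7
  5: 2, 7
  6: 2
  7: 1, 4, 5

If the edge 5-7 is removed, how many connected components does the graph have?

2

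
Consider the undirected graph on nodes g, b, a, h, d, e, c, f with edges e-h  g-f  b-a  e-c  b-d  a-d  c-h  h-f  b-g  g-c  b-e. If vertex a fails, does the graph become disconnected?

Deleting a leaves 1 component (was 1) (its neighbors b, d remain connected to each other), so a is not a cut vertex.

No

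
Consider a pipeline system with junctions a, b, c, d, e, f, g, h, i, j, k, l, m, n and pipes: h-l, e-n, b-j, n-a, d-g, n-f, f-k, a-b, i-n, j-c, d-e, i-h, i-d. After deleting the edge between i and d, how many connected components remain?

2

i and d are still connected via i-n-e-d, so the component count stays at 2.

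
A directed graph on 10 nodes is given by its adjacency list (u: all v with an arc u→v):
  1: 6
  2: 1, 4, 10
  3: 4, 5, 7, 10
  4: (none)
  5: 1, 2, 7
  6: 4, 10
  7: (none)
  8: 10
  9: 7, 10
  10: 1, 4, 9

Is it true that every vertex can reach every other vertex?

No

There is no directed path from 3 to 8, so the graph is not strongly connected.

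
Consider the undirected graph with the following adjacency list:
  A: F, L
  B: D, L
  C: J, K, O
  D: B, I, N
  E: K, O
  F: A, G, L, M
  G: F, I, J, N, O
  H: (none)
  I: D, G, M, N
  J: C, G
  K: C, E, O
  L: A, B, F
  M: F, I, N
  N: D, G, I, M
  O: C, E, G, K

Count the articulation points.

1

Removing G increases the component count from 2 to 3, so G is a cut vertex.
By contrast removing C leaves 2 components; it is not a cut vertex. No other vertex is a cut vertex either.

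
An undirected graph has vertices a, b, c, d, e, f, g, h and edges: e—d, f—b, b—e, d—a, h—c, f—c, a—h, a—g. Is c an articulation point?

Deleting c leaves 1 component (was 1) (its neighbors f, h remain connected to each other), so c is not a cut vertex.

No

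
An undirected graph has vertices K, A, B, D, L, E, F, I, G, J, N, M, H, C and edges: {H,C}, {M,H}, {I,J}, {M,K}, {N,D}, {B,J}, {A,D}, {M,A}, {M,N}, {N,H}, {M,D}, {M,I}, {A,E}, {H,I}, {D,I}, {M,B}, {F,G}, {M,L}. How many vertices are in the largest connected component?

12

Starting from F we can reach F, G. That is one component of size 2.
Starting from A we can reach A, B, C, D, E, H, I, J, K, L, M, N. That is one component of size 12.
The largest has 12 vertices.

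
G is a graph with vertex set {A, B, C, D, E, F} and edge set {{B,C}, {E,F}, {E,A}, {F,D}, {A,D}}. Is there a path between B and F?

No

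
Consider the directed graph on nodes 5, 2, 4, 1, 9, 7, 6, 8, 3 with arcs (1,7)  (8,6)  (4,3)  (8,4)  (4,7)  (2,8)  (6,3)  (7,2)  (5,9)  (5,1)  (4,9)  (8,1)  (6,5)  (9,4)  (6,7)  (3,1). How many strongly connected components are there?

{1, 2, 3, 4, 5, 6, 7, 8, 9} are all mutually reachable — one SCC of size 9.
That gives 1 strongly connected component.

1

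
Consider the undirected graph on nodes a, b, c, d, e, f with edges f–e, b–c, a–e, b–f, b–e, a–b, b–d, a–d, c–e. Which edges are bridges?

none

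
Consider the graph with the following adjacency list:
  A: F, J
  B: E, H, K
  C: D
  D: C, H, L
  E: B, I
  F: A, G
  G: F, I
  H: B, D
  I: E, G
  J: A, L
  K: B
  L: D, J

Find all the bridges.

The edges on the cycle H-D-L-J-A-F-G-I-E-B-H are not bridges since each lies on that cycle.
But removing B-K disconnects B from K; removing D-C disconnects D from C — these are bridges.

B-K, C-D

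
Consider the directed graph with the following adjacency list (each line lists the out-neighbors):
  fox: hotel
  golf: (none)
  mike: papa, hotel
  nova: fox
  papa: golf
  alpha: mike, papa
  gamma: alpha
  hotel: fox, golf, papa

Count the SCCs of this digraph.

7

{fox, hotel} are all mutually reachable — one SCC of size 2.
{nova} is an SCC by itself.
{mike} is an SCC by itself.
{alpha} is an SCC by itself.
{papa} is an SCC by itself.
(and 2 more singleton SCCs)
That gives 7 strongly connected components.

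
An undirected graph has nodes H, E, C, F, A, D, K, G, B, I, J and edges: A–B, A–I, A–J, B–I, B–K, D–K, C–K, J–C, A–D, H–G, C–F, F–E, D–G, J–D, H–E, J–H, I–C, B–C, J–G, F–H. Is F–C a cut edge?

No

After removing F–C, the path F-H-J-C still connects them, so the edge is not a bridge.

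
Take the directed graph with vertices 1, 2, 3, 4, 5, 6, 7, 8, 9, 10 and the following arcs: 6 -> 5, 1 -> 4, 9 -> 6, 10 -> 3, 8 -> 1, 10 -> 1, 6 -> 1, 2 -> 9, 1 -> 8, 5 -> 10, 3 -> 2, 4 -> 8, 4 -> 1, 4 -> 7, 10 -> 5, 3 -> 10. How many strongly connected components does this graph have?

{2, 3, 5, 6, 9, 10} are all mutually reachable — one SCC of size 6.
{1, 4, 8} are all mutually reachable — one SCC of size 3.
{7} is an SCC by itself.
That gives 3 strongly connected components.

3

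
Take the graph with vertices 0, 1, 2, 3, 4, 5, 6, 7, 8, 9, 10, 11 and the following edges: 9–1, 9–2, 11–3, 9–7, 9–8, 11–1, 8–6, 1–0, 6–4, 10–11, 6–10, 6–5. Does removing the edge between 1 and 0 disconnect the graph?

Removing 1–0 leaves no path between 1 and 0: the component count goes from 1 to 2. So it is a bridge.

Yes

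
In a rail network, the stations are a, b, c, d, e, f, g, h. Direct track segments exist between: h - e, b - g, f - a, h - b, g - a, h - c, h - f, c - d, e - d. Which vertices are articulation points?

h

Removing h increases the component count from 1 to 2, so h is a cut vertex.
By contrast removing g leaves 1 component; it is not a cut vertex. No other vertex is a cut vertex either.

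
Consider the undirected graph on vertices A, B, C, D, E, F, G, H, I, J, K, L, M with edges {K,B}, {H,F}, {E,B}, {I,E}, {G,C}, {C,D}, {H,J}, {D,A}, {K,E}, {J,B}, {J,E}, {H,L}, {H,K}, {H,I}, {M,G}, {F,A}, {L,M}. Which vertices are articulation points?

H

Removing H increases the component count from 1 to 2, so H is a cut vertex.
By contrast removing J leaves 1 component; it is not a cut vertex. No other vertex is a cut vertex either.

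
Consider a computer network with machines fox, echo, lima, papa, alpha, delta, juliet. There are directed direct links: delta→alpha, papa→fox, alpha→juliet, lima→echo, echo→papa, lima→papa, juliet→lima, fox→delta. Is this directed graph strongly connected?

Yes

From lima we can reach every vertex (fox, echo, lima, papa, alpha, delta, juliet), and every vertex can reach lima (fox, echo, lima, papa, alpha, delta, juliet). So the whole graph is one strongly connected component.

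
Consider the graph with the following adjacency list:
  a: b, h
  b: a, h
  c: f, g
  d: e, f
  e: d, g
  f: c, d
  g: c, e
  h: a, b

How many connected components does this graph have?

Starting from a we can reach a, b, h. That is one component of size 3.
Starting from c we can reach c, d, e, f, g. That is one component of size 5.
Total: 2 components.

2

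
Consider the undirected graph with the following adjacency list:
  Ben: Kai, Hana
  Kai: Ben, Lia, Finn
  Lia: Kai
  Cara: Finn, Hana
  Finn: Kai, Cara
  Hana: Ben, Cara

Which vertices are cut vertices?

Removing Kai increases the component count from 1 to 2, so Kai is a cut vertex.
By contrast removing Cara leaves 1 component; it is not a cut vertex. No other vertex is a cut vertex either.

Kai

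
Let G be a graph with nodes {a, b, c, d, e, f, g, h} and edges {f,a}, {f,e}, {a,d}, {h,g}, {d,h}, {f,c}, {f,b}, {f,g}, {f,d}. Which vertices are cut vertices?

f

Removing f increases the component count from 1 to 4, so f is a cut vertex.
By contrast removing c leaves 1 component; it is not a cut vertex. No other vertex is a cut vertex either.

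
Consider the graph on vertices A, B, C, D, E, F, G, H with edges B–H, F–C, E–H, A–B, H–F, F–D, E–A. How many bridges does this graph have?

3

The edges on the cycle E-A-B-H-E are not bridges since each lies on that cycle.
But removing H–F disconnects H from F; removing F–D disconnects F from D; removing F–C disconnects F from C — these are bridges.
That makes 3 bridges.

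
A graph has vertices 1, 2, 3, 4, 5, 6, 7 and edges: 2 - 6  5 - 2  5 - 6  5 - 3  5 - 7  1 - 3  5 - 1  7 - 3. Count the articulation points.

1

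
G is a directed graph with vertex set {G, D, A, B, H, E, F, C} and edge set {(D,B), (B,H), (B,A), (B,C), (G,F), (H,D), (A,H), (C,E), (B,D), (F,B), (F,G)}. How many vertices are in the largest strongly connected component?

{A, B, D, H} are all mutually reachable — one SCC of size 4.
{F, G} are all mutually reachable — one SCC of size 2.
{E} is an SCC by itself.
{C} is an SCC by itself.
The largest has 4 vertices.

4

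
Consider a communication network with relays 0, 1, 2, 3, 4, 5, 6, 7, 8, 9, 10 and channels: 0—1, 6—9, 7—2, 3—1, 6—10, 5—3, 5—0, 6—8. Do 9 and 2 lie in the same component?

The component containing 9 is {6, 8, 9, 10}, and 2 is not in it.

No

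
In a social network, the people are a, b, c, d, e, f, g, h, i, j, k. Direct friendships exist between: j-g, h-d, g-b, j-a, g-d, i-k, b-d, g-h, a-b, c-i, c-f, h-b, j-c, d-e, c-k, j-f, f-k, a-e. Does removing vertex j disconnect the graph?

Deleting j raises the number of components from 1 to 2, so j is a cut vertex.

Yes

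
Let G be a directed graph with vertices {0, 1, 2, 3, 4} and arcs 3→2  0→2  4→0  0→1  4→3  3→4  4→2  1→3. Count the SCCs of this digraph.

2

{0, 1, 3, 4} are all mutually reachable — one SCC of size 4.
{2} is an SCC by itself.
That gives 2 strongly connected components.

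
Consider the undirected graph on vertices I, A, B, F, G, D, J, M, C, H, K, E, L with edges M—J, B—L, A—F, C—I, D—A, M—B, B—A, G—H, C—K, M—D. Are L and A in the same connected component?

Yes

From L we can reach A, B, D, F, J, L, M, which includes A.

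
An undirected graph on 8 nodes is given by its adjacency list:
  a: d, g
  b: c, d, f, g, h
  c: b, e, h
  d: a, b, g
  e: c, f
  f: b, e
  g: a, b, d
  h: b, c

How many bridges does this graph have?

0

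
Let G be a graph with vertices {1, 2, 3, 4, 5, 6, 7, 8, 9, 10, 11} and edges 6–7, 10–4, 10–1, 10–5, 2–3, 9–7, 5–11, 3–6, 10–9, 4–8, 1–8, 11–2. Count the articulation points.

1

Removing 10 increases the component count from 1 to 2, so 10 is a cut vertex.
By contrast removing 6 leaves 1 component; it is not a cut vertex. No other vertex is a cut vertex either.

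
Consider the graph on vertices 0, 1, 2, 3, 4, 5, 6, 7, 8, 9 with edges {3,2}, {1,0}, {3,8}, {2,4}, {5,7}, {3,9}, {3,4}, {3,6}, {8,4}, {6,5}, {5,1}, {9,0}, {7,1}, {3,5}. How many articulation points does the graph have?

1

Removing 3 increases the component count from 1 to 2, so 3 is a cut vertex.
By contrast removing 4 leaves 1 component; it is not a cut vertex. No other vertex is a cut vertex either.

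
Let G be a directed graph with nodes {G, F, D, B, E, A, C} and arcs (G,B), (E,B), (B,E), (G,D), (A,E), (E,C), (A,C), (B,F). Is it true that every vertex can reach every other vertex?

No

There is no directed path from A to D, so the graph is not strongly connected.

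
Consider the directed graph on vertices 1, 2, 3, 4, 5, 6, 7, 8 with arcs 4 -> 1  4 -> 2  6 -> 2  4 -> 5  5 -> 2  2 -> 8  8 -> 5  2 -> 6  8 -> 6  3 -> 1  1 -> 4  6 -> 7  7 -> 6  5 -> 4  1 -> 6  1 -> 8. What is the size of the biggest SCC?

7

{1, 2, 4, 5, 6, 7, 8} are all mutually reachable — one SCC of size 7.
{3} is an SCC by itself.
The largest has 7 vertices.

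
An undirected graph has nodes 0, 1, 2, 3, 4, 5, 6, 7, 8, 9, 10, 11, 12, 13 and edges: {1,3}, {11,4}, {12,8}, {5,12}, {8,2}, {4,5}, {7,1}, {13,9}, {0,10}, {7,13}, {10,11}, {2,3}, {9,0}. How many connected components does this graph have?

6 is isolated — a component by itself.
Starting from 0 we can reach 0, 1, 2, 3, 4, 5, 7, 8, 9, 10, 11, 12, 13. That is one component of size 13.
Total: 2 components.

2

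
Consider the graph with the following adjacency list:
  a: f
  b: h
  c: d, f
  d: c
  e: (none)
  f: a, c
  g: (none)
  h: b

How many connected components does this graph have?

e is isolated — a component by itself.
g is isolated — a component by itself.
Starting from b we can reach b, h. That is one component of size 2.
Starting from a we can reach a, c, d, f. That is one component of size 4.
Total: 4 components.

4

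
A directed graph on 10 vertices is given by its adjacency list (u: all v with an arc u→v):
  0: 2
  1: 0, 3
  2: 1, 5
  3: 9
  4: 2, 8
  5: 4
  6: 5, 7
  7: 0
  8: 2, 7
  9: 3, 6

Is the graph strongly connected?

Yes

From 0 we can reach every vertex (0, 1, 2, 3, 4, 5, 6, 7, 8, 9), and every vertex can reach 0 (0, 1, 2, 3, 4, 5, 6, 7, 8, 9). So the whole graph is one strongly connected component.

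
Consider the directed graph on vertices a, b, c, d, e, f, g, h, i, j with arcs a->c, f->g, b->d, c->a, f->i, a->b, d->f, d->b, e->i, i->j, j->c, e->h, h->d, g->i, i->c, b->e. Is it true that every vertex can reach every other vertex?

Yes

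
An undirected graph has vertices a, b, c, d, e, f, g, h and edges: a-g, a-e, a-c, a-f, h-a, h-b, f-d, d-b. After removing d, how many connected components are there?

1

With d gone, the remaining components are: {a, b, c, e, f, g, h}.
That is 1 component.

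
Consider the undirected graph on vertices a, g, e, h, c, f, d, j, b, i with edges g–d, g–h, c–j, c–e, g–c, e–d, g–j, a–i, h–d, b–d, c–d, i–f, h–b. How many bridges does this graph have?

The edges on the cycle g-c-e-d-g are not bridges since each lies on that cycle.
But removing i–f disconnects i from f; removing i–a disconnects i from a — these are bridges.
That makes 2 bridges.

2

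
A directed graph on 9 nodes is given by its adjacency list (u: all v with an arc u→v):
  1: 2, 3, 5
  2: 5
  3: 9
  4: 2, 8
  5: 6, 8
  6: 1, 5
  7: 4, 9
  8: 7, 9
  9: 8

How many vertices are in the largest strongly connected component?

{1, 2, 3, 4, 5, 6, 7, 8, 9} are all mutually reachable — one SCC of size 9.
The largest has 9 vertices.

9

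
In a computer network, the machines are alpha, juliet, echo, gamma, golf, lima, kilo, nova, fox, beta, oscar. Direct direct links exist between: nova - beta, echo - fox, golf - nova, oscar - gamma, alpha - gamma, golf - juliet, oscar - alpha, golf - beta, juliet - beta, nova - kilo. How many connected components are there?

lima is isolated — a component by itself.
Starting from fox we can reach fox, echo. That is one component of size 2.
Starting from alpha we can reach alpha, gamma, oscar. That is one component of size 3.
Starting from beta we can reach beta, golf, kilo, nova, juliet. That is one component of size 5.
Total: 4 components.

4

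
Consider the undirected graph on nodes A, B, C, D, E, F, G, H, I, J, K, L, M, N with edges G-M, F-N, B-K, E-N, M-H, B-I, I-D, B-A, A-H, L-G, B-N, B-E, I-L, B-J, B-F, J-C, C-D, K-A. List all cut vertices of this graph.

Removing B increases the component count from 1 to 2, so B is a cut vertex.
By contrast removing I leaves 1 component; it is not a cut vertex. No other vertex is a cut vertex either.

B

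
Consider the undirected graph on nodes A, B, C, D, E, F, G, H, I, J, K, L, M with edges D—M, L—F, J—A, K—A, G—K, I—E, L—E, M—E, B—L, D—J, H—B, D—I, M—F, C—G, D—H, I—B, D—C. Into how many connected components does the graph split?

Starting from A we can reach A, B, C, D, E, F, G, H, I, J, K, L, M. That is one component of size 13.
Total: 1 component.

1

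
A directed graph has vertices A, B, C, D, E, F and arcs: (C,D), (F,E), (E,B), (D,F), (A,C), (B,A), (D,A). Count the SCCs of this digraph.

{A, B, C, D, E, F} are all mutually reachable — one SCC of size 6.
That gives 1 strongly connected component.

1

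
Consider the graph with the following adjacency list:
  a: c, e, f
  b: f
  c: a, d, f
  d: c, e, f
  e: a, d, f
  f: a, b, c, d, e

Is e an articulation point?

Deleting e leaves 1 component (was 1) (its neighbors a, d, f remain connected to each other), so e is not a cut vertex.

No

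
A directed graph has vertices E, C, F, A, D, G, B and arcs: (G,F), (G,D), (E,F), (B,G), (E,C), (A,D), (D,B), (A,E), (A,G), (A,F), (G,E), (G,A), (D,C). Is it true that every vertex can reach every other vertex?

There is no directed path from E to B, so the graph is not strongly connected.

No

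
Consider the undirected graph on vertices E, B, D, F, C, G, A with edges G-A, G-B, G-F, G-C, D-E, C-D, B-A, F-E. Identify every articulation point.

G

Removing G increases the component count from 1 to 2, so G is a cut vertex.
By contrast removing D leaves 1 component; it is not a cut vertex. No other vertex is a cut vertex either.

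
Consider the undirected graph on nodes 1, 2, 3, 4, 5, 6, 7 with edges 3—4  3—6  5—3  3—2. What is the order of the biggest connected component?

5

7 is isolated — a component by itself.
1 is isolated — a component by itself.
Starting from 2 we can reach 2, 3, 4, 5, 6. That is one component of size 5.
The largest has 5 vertices.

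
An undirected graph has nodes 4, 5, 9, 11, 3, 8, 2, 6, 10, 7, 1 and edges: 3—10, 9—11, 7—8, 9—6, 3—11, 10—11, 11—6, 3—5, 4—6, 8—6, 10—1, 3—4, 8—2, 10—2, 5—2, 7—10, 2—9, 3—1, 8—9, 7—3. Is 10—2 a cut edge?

After removing 10—2, the path 10-7-8-2 still connects them, so the edge is not a bridge.

No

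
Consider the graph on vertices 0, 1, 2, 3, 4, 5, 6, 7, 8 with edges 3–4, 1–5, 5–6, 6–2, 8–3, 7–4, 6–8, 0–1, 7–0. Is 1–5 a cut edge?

After removing 1–5, the path 1-0-7-4-3-8-6-5 still connects them, so the edge is not a bridge.

No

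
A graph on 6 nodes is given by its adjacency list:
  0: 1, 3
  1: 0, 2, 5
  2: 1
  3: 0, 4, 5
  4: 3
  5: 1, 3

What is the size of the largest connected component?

6

Starting from 0 we can reach 0, 1, 2, 3, 4, 5. That is one component of size 6.
The largest has 6 vertices.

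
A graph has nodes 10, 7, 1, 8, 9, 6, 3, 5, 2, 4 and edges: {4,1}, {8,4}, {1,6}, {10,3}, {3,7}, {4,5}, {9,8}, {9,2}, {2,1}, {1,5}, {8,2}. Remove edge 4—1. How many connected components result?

4 and 1 are still connected via 4-5-1, so the component count stays at 2.

2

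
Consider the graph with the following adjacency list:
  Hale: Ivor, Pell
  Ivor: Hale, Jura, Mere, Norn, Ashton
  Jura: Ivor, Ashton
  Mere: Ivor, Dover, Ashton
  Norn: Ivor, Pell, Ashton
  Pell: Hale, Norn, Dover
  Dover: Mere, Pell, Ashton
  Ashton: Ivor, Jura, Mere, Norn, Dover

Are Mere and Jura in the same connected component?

From Mere we can reach Hale, Ivor, Jura, Mere, Norn, Pell, Dover, Ashton, which includes Jura.

Yes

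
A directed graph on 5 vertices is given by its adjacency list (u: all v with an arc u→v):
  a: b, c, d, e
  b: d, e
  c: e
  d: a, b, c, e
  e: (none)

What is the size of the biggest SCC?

3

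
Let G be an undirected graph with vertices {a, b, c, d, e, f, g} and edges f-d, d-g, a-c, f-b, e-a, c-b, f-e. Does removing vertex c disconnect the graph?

Deleting c leaves 1 component (was 1) (its neighbors a, b remain connected to each other), so c is not a cut vertex.

No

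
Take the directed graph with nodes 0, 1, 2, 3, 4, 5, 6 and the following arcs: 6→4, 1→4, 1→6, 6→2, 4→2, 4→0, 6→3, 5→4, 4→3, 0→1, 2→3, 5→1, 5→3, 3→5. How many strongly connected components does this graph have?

1

{0, 1, 2, 3, 4, 5, 6} are all mutually reachable — one SCC of size 7.
That gives 1 strongly connected component.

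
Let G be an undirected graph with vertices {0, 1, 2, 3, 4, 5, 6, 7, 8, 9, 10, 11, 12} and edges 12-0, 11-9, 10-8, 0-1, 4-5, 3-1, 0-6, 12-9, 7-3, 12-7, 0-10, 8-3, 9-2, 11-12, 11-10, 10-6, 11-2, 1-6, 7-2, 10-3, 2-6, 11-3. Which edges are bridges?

4-5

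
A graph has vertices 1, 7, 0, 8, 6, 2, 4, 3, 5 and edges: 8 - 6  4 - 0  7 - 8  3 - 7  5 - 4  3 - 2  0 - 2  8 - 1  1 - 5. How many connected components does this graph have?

1

Starting from 0 we can reach 0, 1, 2, 3, 4, 5, 6, 7, 8. That is one component of size 9.
Total: 1 component.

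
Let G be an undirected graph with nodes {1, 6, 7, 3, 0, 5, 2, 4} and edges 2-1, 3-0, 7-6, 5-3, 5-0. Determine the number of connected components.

4

4 is isolated — a component by itself.
Starting from 6 we can reach 6, 7. That is one component of size 2.
Starting from 1 we can reach 1, 2. That is one component of size 2.
Starting from 0 we can reach 0, 3, 5. That is one component of size 3.
Total: 4 components.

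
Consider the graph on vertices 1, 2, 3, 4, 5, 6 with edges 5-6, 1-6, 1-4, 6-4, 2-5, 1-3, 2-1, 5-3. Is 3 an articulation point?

No

Deleting 3 leaves 1 component (was 1) (its neighbors 1, 5 remain connected to each other), so 3 is not a cut vertex.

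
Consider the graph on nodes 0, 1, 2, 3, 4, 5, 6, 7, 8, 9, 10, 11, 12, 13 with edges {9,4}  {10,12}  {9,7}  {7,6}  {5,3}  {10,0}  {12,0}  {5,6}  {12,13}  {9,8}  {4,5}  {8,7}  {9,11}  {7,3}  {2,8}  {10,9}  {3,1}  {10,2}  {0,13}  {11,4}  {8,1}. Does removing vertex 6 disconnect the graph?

No

Deleting 6 leaves 1 component (was 1) (its neighbors 5, 7 remain connected to each other), so 6 is not a cut vertex.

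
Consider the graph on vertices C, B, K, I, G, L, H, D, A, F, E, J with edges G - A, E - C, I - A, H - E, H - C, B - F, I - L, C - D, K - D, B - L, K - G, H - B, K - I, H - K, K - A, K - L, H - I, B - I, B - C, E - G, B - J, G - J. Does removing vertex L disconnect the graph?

No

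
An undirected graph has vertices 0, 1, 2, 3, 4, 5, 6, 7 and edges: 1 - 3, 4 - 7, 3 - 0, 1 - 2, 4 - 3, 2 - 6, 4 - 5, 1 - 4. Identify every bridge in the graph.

0-3, 1-2, 2-6, 4-5, 4-7

The edges on the cycle 1-4-3-1 are not bridges since each lies on that cycle.
But removing 2 - 6 disconnects 2 from 6; removing 4 - 5 disconnects 4 from 5; removing 1 - 2 disconnects 1 from 2; removing 3 - 0 disconnects 3 from 0 — these are bridges.
In total 5 edges are bridges.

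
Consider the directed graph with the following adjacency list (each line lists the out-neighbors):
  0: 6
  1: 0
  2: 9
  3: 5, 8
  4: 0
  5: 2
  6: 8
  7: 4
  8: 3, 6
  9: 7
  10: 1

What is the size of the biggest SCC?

{0, 2, 3, 4, 5, 6, 7, 8, 9} are all mutually reachable — one SCC of size 9.
{10} is an SCC by itself.
{1} is an SCC by itself.
The largest has 9 vertices.

9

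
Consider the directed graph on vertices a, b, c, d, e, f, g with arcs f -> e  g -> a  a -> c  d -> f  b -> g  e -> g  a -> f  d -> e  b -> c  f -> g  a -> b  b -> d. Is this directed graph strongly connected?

There is no directed path from c to g, so the graph is not strongly connected.

No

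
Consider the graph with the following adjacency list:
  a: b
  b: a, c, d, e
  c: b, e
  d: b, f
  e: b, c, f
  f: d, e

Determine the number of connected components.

Starting from a we can reach a, b, c, d, e, f. That is one component of size 6.
Total: 1 component.

1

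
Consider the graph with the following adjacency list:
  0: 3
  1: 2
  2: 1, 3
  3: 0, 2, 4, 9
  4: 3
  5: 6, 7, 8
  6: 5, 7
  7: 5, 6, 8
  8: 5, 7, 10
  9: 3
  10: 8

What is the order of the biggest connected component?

Starting from 5 we can reach 5, 6, 7, 8, 10. That is one component of size 5.
Starting from 0 we can reach 0, 1, 2, 3, 4, 9. That is one component of size 6.
The largest has 6 vertices.

6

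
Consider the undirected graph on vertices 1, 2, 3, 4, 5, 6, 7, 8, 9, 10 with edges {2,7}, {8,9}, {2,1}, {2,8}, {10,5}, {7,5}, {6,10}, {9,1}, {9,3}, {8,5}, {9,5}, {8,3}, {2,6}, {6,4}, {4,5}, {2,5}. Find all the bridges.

none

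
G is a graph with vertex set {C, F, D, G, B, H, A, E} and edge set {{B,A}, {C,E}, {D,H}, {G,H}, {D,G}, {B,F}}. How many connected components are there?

Starting from C we can reach C, E. That is one component of size 2.
Starting from A we can reach A, B, F. That is one component of size 3.
Starting from D we can reach D, G, H. That is one component of size 3.
Total: 3 components.

3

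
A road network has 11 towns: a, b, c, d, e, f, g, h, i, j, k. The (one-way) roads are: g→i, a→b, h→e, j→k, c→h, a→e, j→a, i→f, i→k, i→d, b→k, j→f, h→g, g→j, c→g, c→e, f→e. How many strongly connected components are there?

11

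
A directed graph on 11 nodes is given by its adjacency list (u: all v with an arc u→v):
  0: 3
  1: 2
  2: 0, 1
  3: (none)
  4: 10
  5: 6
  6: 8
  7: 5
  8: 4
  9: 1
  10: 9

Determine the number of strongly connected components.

{1, 2} are all mutually reachable — one SCC of size 2.
{0} is an SCC by itself.
{7} is an SCC by itself.
{8} is an SCC by itself.
{3} is an SCC by itself.
(and 5 more singleton SCCs)
That gives 10 strongly connected components.

10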